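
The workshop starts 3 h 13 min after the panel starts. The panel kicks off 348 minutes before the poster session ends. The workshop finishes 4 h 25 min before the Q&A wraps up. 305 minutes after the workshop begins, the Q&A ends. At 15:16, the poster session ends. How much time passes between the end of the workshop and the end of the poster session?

The panel starts at 15:16 − 348 min = 09:28.
The workshop starts at 09:28 + 193 min = 12:41.
The Q&A ends at 12:41 + 305 min = 17:46.
The workshop ends at 17:46 − 265 min = 13:21.
From 13:21 to 15:16 is 1 h 55 min.

1 h 55 min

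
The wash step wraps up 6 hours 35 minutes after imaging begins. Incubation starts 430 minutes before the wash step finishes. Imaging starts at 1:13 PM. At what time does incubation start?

12:38 PM

The wash step ends at 1:13 PM + 395 min = 7:48 PM.
Incubation starts at 7:48 PM − 430 min = 12:38 PM.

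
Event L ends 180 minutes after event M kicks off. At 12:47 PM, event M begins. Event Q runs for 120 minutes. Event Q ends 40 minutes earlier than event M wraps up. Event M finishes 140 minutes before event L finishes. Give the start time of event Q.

10:47 AM

Event L ends at 12:47 PM + 180 min = 3:47 PM.
Event M ends at 3:47 PM − 140 min = 1:27 PM.
Event Q ends at 1:27 PM − 40 min = 12:47 PM.
Event Q starts at 12:47 PM − 120 min = 10:47 AM.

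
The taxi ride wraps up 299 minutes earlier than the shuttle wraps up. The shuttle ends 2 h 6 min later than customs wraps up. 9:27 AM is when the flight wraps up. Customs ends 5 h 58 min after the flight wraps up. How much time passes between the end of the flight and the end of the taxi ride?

185 minutes

Customs ends at 9:27 AM + 358 min = 3:25 PM.
The shuttle ends at 3:25 PM + 126 min = 5:31 PM.
The taxi ride ends at 5:31 PM − 299 min = 12:32 PM.
From 9:27 AM to 12:32 PM is 185 minutes.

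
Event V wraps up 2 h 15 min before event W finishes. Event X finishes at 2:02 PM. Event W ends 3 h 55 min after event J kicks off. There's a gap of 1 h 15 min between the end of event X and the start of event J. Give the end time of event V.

Event J starts at 2:02 PM + 75 min = 3:17 PM.
Event W ends at 3:17 PM + 235 min = 7:12 PM.
Event V ends at 7:12 PM − 135 min = 4:57 PM.

4:57 PM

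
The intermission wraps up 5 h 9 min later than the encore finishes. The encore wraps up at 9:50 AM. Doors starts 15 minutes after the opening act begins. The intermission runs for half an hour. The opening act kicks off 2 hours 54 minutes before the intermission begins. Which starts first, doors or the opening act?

the opening act

The intermission ends at 9:50 AM + 309 min = 2:59 PM.
The intermission starts at 2:59 PM − 30 min = 2:29 PM.
The opening act starts at 2:29 PM − 174 min = 11:35 AM.
Doors starts at 11:35 AM + 15 min = 11:50 AM.
Doors starts at 11:50 AM and the opening act starts at 11:35 AM, so the opening act is first.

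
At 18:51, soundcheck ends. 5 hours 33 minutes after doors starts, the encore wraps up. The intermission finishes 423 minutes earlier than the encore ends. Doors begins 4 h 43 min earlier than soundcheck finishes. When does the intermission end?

12:38

Doors starts at 18:51 − 283 min = 14:08.
The encore ends at 14:08 + 333 min = 19:41.
The intermission ends at 19:41 − 423 min = 12:38.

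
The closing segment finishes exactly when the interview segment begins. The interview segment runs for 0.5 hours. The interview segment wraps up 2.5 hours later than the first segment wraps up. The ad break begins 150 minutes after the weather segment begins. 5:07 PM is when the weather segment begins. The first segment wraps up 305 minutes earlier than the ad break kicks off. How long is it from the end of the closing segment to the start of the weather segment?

The ad break starts at 5:07 PM + 150 min = 7:37 PM.
The first segment ends at 7:37 PM − 305 min = 2:32 PM.
The interview segment ends at 2:32 PM + 150 min = 5:02 PM.
The interview segment starts at 5:02 PM − 30 min = 4:32 PM.
So the closing segment ends at 4:32 PM.
From 4:32 PM to 5:07 PM is 35 minutes.

35 minutes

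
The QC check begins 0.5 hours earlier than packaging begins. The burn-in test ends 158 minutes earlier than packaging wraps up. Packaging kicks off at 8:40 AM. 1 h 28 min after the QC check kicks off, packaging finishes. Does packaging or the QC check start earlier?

The QC check starts at 8:40 AM − 30 min = 8:10 AM.
Packaging starts at 8:40 AM and the QC check starts at 8:10 AM, so the QC check is first.

the QC check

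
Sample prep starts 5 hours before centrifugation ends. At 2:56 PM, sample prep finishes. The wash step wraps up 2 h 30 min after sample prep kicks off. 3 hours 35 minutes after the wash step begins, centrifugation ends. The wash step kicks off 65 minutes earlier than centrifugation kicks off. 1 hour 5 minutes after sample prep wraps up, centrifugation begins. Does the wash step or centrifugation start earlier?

Centrifugation starts at 2:56 PM + 65 min = 4:01 PM.
The wash step starts at 4:01 PM − 65 min = 2:56 PM.
The wash step starts at 2:56 PM and centrifugation starts at 4:01 PM, so the wash step is first.

the wash step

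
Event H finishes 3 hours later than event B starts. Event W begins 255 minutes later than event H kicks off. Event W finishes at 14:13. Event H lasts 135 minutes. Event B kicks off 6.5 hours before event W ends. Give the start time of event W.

12:43

Event B starts at 14:13 − 390 min = 07:43.
Event H ends at 07:43 + 180 min = 10:43.
Event H starts at 10:43 − 135 min = 08:28.
Event W starts at 08:28 + 255 min = 12:43.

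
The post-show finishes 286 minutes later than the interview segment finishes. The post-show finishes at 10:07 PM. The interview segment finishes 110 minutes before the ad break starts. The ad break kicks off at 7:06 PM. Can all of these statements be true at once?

No

The interview segment ends at 7:06 PM − 110 min = 5:16 PM.
The post-show ends at 5:16 PM + 286 min = 10:02 PM.
But the post-show is also said to end at 10:07 PM — a 5-minute conflict.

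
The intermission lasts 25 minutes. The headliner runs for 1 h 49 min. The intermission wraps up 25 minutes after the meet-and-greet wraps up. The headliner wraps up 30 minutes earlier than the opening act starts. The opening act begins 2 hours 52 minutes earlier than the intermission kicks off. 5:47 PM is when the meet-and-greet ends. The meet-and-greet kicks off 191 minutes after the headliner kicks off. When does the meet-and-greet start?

3:47 PM

The intermission ends at 5:47 PM + 25 min = 6:12 PM.
The intermission starts at 6:12 PM − 25 min = 5:47 PM.
The opening act starts at 5:47 PM − 172 min = 2:55 PM.
The headliner ends at 2:55 PM − 30 min = 2:25 PM.
The headliner starts at 2:25 PM − 109 min = 12:36 PM.
The meet-and-greet starts at 12:36 PM + 191 min = 3:47 PM.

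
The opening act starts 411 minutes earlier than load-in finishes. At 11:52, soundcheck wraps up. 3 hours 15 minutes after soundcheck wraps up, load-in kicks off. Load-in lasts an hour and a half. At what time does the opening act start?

09:46

Load-in starts at 11:52 + 195 min = 15:07.
Load-in ends at 15:07 + 90 min = 16:37.
The opening act starts at 16:37 − 411 min = 09:46.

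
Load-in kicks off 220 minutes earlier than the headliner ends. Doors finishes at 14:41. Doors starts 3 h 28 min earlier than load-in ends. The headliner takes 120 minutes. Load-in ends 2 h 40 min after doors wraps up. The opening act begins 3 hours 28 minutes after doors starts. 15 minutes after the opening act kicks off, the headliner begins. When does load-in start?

Load-in ends at 14:41 + 160 min = 17:21.
Doors starts at 17:21 − 208 min = 13:53.
The opening act starts at 13:53 + 208 min = 17:21.
The headliner starts at 17:21 + 15 min = 17:36.
The headliner ends at 17:36 + 120 min = 19:36.
Load-in starts at 19:36 − 220 min = 15:56.

15:56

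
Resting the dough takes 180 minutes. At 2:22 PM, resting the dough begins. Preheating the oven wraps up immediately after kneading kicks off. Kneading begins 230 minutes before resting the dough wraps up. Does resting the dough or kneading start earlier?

kneading

Resting the dough ends at 2:22 PM + 180 min = 5:22 PM.
Kneading starts at 5:22 PM − 230 min = 1:32 PM.
Resting the dough starts at 2:22 PM and kneading starts at 1:32 PM, so kneading is first.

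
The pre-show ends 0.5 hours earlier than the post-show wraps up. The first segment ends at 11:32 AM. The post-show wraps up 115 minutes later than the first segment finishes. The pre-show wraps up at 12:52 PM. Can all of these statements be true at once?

No

The post-show ends at 11:32 AM + 115 min = 1:27 PM.
The pre-show ends at 1:27 PM − 30 min = 12:57 PM.
But the pre-show is also said to end at 12:52 PM — a 5-minute conflict.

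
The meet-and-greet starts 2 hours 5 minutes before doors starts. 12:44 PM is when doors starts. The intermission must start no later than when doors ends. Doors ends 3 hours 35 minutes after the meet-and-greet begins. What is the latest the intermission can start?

The meet-and-greet starts at 12:44 PM − 125 min = 10:39 AM.
Doors ends at 10:39 AM + 215 min = 2:14 PM.
The intermission is bounded by doors, so the latest it can start is 2:14 PM.

2:14 PM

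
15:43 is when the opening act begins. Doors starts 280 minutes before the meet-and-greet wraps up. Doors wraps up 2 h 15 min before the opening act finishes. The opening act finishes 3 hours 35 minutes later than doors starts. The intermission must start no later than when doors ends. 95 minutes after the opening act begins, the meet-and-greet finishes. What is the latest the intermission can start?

13:58

The meet-and-greet ends at 15:43 + 95 min = 17:18.
Doors starts at 17:18 − 280 min = 12:38.
The opening act ends at 12:38 + 215 min = 16:13.
Doors ends at 16:13 − 135 min = 13:58.
The intermission is bounded by doors, so the latest it can start is 13:58.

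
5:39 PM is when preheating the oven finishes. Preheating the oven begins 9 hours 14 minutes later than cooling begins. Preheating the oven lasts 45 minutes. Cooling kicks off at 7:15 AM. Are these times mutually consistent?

No

Preheating the oven starts at 7:15 AM + 554 min = 4:29 PM.
Preheating the oven ends at 4:29 PM + 45 min = 5:14 PM.
But preheating the oven is also said to end at 5:39 PM — a 25-minute conflict.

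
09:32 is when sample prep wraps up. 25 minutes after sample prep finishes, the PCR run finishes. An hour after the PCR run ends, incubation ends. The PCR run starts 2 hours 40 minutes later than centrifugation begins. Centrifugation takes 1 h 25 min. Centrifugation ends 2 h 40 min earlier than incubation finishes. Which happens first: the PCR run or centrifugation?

centrifugation

The PCR run ends at 09:32 + 25 min = 09:57.
Incubation ends at 09:57 + 60 min = 10:57.
Centrifugation ends at 10:57 − 160 min = 08:17.
Centrifugation starts at 08:17 − 85 min = 06:52.
The PCR run starts at 06:52 + 160 min = 09:32.
The PCR run starts at 09:32 and centrifugation starts at 06:52, so centrifugation is first.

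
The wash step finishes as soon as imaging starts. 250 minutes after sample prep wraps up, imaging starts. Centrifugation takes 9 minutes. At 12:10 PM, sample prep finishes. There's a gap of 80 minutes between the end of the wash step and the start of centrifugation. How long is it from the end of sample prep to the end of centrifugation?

5 hours 39 minutes

Imaging starts at 12:10 PM + 250 min = 4:20 PM.
So the wash step ends at 4:20 PM.
Centrifugation starts at 4:20 PM + 80 min = 5:40 PM.
Centrifugation ends at 5:40 PM + 9 min = 5:49 PM.
From 12:10 PM to 5:49 PM is 5 hours 39 minutes.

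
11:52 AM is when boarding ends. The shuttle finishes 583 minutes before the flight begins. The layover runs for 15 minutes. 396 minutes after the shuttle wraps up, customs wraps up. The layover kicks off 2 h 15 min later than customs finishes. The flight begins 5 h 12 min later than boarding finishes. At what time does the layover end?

The flight starts at 11:52 AM + 312 min = 5:04 PM.
The shuttle ends at 5:04 PM − 583 min = 7:21 AM.
Customs ends at 7:21 AM + 396 min = 1:57 PM.
The layover starts at 1:57 PM + 135 min = 4:12 PM.
The layover ends at 4:12 PM + 15 min = 4:27 PM.

4:27 PM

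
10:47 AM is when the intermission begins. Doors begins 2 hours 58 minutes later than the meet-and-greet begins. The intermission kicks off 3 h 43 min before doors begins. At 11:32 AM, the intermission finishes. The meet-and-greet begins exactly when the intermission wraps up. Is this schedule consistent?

The meet-and-greet starts at 11:32 AM.
Doors starts at 11:32 AM + 178 min = 2:30 PM.
The intermission starts at 2:30 PM − 223 min = 10:47 AM.
That matches the stated 10:47 AM, so the schedule is consistent.

Yes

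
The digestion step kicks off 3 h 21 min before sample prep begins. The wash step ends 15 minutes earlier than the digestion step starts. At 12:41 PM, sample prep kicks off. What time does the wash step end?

The digestion step starts at 12:41 PM − 201 min = 9:20 AM.
The wash step ends at 9:20 AM − 15 min = 9:05 AM.

9:05 AM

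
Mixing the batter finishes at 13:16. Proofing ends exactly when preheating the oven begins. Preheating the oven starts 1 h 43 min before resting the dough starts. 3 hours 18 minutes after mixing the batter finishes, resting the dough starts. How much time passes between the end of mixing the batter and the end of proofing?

1 hour 35 minutes

Resting the dough starts at 13:16 + 198 min = 16:34.
Preheating the oven starts at 16:34 − 103 min = 14:51.
So proofing ends at 14:51.
From 13:16 to 14:51 is 1 hour 35 minutes.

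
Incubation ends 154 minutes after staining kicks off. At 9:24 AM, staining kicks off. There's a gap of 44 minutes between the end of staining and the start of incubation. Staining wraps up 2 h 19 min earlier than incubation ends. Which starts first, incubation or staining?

staining

Incubation ends at 9:24 AM + 154 min = 11:58 AM.
Staining ends at 11:58 AM − 139 min = 9:39 AM.
Incubation starts at 9:39 AM + 44 min = 10:23 AM.
Incubation starts at 10:23 AM and staining starts at 9:24 AM, so staining is first.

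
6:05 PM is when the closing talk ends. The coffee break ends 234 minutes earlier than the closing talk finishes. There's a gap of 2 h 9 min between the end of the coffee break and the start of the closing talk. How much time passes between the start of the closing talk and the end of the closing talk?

The coffee break ends at 6:05 PM − 234 min = 2:11 PM.
The closing talk starts at 2:11 PM + 129 min = 4:20 PM.
From 4:20 PM to 6:05 PM is 1 h 45 min.

1 h 45 min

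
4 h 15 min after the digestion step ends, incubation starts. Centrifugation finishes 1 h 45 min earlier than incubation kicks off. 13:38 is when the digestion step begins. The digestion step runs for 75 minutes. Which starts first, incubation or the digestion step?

the digestion step

The digestion step ends at 13:38 + 75 min = 14:53.
Incubation starts at 14:53 + 255 min = 19:08.
Incubation starts at 19:08 and the digestion step starts at 13:38, so the digestion step is first.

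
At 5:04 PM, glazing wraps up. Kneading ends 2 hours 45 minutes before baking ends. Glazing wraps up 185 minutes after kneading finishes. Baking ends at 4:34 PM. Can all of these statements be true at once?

No

Kneading ends at 4:34 PM − 165 min = 1:49 PM.
Glazing ends at 1:49 PM + 185 min = 4:54 PM.
But glazing is also said to end at 5:04 PM — a 10-minute conflict.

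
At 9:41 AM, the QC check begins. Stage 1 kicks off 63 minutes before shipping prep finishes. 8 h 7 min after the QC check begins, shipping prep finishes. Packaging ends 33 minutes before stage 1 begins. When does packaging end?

Shipping prep ends at 9:41 AM + 487 min = 5:48 PM.
Stage 1 starts at 5:48 PM − 63 min = 4:45 PM.
Packaging ends at 4:45 PM − 33 min = 4:12 PM.

4:12 PM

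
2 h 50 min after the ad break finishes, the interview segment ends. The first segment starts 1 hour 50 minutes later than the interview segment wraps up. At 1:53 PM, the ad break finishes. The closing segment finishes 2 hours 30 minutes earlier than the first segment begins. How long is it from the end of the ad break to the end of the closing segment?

The interview segment ends at 1:53 PM + 170 min = 4:43 PM.
The first segment starts at 4:43 PM + 110 min = 6:33 PM.
The closing segment ends at 6:33 PM − 150 min = 4:03 PM.
From 1:53 PM to 4:03 PM is 2 hours 10 minutes.

2 hours 10 minutes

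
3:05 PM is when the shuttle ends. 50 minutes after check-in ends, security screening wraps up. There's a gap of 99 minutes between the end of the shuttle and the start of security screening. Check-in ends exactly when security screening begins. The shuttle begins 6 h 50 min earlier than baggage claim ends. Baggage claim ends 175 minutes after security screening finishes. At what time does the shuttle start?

1:39 PM

Security screening starts at 3:05 PM + 99 min = 4:44 PM.
So check-in ends at 4:44 PM.
Security screening ends at 4:44 PM + 50 min = 5:34 PM.
Baggage claim ends at 5:34 PM + 175 min = 8:29 PM.
The shuttle starts at 8:29 PM − 410 min = 1:39 PM.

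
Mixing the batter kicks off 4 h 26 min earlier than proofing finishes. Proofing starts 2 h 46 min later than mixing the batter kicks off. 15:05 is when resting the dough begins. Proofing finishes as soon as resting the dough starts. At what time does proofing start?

Proofing ends at 15:05.
Mixing the batter starts at 15:05 − 266 min = 10:39.
Proofing starts at 10:39 + 166 min = 13:25.

13:25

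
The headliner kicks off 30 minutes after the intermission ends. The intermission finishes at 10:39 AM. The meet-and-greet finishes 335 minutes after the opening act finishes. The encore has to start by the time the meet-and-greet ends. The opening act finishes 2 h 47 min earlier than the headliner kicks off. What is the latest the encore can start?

The headliner starts at 10:39 AM + 30 min = 11:09 AM.
The opening act ends at 11:09 AM − 167 min = 8:22 AM.
The meet-and-greet ends at 8:22 AM + 335 min = 1:57 PM.
The encore is bounded by the meet-and-greet, so the latest it can start is 1:57 PM.

1:57 PM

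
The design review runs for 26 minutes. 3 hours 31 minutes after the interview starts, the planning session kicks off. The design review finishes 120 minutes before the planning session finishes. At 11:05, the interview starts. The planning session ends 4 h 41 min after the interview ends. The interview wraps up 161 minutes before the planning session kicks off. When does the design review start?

The planning session starts at 11:05 + 211 min = 14:36.
The interview ends at 14:36 − 161 min = 11:55.
The planning session ends at 11:55 + 281 min = 16:36.
The design review ends at 16:36 − 120 min = 14:36.
The design review starts at 14:36 − 26 min = 14:10.

14:10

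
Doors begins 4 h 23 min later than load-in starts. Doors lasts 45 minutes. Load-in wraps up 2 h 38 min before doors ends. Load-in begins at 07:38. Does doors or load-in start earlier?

load-in

Doors starts at 07:38 + 263 min = 12:01.
Doors starts at 12:01 and load-in starts at 07:38, so load-in is first.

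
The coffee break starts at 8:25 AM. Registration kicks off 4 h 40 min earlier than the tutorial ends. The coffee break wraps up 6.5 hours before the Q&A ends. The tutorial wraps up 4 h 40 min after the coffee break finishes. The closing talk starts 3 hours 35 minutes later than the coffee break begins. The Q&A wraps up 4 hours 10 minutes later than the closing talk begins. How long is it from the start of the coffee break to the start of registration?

75 minutes

The closing talk starts at 8:25 AM + 215 min = 12:00 PM.
The Q&A ends at 12:00 PM + 250 min = 4:10 PM.
The coffee break ends at 4:10 PM − 390 min = 9:40 AM.
The tutorial ends at 9:40 AM + 280 min = 2:20 PM.
Registration starts at 2:20 PM − 280 min = 9:40 AM.
From 8:25 AM to 9:40 AM is 75 minutes.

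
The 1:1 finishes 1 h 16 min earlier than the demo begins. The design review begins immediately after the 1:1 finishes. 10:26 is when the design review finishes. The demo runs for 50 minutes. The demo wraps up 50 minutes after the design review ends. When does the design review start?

The demo ends at 10:26 + 50 min = 11:16.
The demo starts at 11:16 − 50 min = 10:26.
The 1:1 ends at 10:26 − 76 min = 09:10.
So the design review starts at 09:10.

09:10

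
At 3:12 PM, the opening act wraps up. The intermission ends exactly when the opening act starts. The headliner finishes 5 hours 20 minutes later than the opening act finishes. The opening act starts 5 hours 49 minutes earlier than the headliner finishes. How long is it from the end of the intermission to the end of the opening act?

29 minutes

The headliner ends at 3:12 PM + 320 min = 8:32 PM.
The opening act starts at 8:32 PM − 349 min = 2:43 PM.
So the intermission ends at 2:43 PM.
From 2:43 PM to 3:12 PM is 29 minutes.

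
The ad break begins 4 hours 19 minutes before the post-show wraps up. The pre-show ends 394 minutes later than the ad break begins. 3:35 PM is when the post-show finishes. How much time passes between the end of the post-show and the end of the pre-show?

2 h 15 min

The ad break starts at 3:35 PM − 259 min = 11:16 AM.
The pre-show ends at 11:16 AM + 394 min = 5:50 PM.
From 3:35 PM to 5:50 PM is 2 h 15 min.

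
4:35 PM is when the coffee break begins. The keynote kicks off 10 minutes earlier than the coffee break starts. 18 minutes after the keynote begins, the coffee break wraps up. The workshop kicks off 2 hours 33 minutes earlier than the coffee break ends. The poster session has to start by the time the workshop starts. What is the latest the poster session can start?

The keynote starts at 4:35 PM − 10 min = 4:25 PM.
The coffee break ends at 4:25 PM + 18 min = 4:43 PM.
The workshop starts at 4:43 PM − 153 min = 2:10 PM.
The poster session is bounded by the workshop, so the latest it can start is 2:10 PM.

2:10 PM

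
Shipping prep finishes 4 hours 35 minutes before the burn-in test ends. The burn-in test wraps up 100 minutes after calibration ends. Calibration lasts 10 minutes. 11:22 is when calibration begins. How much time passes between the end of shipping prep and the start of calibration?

165 minutes

Calibration ends at 11:22 + 10 min = 11:32.
The burn-in test ends at 11:32 + 100 min = 13:12.
Shipping prep ends at 13:12 − 275 min = 08:37.
From 08:37 to 11:22 is 165 minutes.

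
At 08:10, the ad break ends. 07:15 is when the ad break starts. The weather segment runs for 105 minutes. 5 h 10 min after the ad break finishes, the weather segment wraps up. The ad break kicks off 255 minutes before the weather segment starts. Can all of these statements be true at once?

The weather segment ends at 08:10 + 310 min = 13:20.
The weather segment starts at 13:20 − 105 min = 11:35.
The ad break starts at 11:35 − 255 min = 07:20.
But the ad break is also said to start at 07:15 — a 5-minute conflict.

No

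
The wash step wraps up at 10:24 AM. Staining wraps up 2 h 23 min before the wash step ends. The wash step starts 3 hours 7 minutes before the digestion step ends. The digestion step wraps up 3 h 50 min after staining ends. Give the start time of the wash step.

Staining ends at 10:24 AM − 143 min = 8:01 AM.
The digestion step ends at 8:01 AM + 230 min = 11:51 AM.
The wash step starts at 11:51 AM − 187 min = 8:44 AM.

8:44 AM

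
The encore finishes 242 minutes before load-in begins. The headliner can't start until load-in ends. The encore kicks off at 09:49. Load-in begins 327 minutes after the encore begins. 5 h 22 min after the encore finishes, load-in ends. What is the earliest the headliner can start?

Load-in starts at 09:49 + 327 min = 15:16.
The encore ends at 15:16 − 242 min = 11:14.
Load-in ends at 11:14 + 322 min = 16:36.
The headliner is bounded by load-in, so the earliest it can start is 16:36.

16:36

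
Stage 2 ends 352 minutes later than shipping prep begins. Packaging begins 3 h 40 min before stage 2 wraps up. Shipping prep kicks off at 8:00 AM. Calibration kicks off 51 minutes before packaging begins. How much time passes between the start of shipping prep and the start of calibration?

Stage 2 ends at 8:00 AM + 352 min = 1:52 PM.
Packaging starts at 1:52 PM − 220 min = 10:12 AM.
Calibration starts at 10:12 AM − 51 min = 9:21 AM.
From 8:00 AM to 9:21 AM is 1 h 21 min.

1 h 21 min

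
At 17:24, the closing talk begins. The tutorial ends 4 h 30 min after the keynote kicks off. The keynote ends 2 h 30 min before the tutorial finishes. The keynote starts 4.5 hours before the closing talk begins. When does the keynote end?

The keynote starts at 17:24 − 270 min = 12:54.
The tutorial ends at 12:54 + 270 min = 17:24.
The keynote ends at 17:24 − 150 min = 14:54.

14:54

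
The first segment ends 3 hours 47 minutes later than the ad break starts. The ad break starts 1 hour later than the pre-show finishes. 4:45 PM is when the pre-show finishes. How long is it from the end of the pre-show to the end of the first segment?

4 hours 47 minutes

The ad break starts at 4:45 PM + 60 min = 5:45 PM.
The first segment ends at 5:45 PM + 227 min = 9:32 PM.
From 4:45 PM to 9:32 PM is 4 hours 47 minutes.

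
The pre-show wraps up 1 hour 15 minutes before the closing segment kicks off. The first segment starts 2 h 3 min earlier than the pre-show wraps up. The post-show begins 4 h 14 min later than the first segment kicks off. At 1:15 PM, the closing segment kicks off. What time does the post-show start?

2:11 PM

The pre-show ends at 1:15 PM − 75 min = 12:00 PM.
The first segment starts at 12:00 PM − 123 min = 9:57 AM.
The post-show starts at 9:57 AM + 254 min = 2:11 PM.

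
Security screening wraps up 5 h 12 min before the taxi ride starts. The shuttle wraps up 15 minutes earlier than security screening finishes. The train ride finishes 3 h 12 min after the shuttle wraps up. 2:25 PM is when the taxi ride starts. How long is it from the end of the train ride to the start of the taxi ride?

Security screening ends at 2:25 PM − 312 min = 9:13 AM.
The shuttle ends at 9:13 AM − 15 min = 8:58 AM.
The train ride ends at 8:58 AM + 192 min = 12:10 PM.
From 12:10 PM to 2:25 PM is 135 minutes.

135 minutes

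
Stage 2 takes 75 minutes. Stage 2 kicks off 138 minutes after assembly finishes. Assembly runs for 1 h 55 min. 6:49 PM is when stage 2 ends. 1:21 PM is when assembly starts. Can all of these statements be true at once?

Assembly ends at 1:21 PM + 115 min = 3:16 PM.
Stage 2 starts at 3:16 PM + 138 min = 5:34 PM.
Stage 2 ends at 5:34 PM + 75 min = 6:49 PM.
That matches the stated 6:49 PM, so the schedule is consistent.

Yes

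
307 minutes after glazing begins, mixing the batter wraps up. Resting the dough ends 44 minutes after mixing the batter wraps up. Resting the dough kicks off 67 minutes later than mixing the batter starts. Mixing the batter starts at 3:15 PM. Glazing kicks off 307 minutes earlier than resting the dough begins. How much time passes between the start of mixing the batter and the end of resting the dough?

Resting the dough starts at 3:15 PM + 67 min = 4:22 PM.
Glazing starts at 4:22 PM − 307 min = 11:15 AM.
Mixing the batter ends at 11:15 AM + 307 min = 4:22 PM.
Resting the dough ends at 4:22 PM + 44 min = 5:06 PM.
From 3:15 PM to 5:06 PM is 1 h 51 min.

1 h 51 min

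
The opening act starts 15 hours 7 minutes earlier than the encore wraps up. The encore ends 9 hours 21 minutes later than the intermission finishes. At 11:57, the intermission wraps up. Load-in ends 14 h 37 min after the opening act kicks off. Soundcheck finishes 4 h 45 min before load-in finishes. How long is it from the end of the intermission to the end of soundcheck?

4 hours 6 minutes

The encore ends at 11:57 + 561 min = 21:18.
The opening act starts at 21:18 − 907 min = 06:11.
Load-in ends at 06:11 + 877 min = 20:48.
Soundcheck ends at 20:48 − 285 min = 16:03.
From 11:57 to 16:03 is 4 hours 6 minutes.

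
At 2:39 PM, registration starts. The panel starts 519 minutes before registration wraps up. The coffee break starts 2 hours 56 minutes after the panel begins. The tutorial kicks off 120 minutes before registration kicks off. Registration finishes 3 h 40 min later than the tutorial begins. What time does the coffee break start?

The tutorial starts at 2:39 PM − 120 min = 12:39 PM.
Registration ends at 12:39 PM + 220 min = 4:19 PM.
The panel starts at 4:19 PM − 519 min = 7:40 AM.
The coffee break starts at 7:40 AM + 176 min = 10:36 AM.

10:36 AM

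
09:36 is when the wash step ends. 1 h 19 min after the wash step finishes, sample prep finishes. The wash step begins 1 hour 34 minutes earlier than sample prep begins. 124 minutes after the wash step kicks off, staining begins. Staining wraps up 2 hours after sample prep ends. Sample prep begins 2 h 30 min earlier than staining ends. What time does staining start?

Sample prep ends at 09:36 + 79 min = 10:55.
Staining ends at 10:55 + 120 min = 12:55.
Sample prep starts at 12:55 − 150 min = 10:25.
The wash step starts at 10:25 − 94 min = 08:51.
Staining starts at 08:51 + 124 min = 10:55.

10:55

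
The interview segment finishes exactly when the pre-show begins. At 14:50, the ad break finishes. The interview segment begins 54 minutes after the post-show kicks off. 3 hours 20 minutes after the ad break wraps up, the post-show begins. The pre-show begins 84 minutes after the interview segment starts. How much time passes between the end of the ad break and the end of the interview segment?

The post-show starts at 14:50 + 200 min = 18:10.
The interview segment starts at 18:10 + 54 min = 19:04.
The pre-show starts at 19:04 + 84 min = 20:28.
So the interview segment ends at 20:28.
From 14:50 to 20:28 is 5 hours 38 minutes.

5 hours 38 minutes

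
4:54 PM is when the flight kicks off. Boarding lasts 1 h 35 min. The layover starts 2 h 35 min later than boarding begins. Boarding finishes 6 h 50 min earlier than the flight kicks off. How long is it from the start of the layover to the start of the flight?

350 minutes

Boarding ends at 4:54 PM − 410 min = 10:04 AM.
Boarding starts at 10:04 AM − 95 min = 8:29 AM.
The layover starts at 8:29 AM + 155 min = 11:04 AM.
From 11:04 AM to 4:54 PM is 350 minutes.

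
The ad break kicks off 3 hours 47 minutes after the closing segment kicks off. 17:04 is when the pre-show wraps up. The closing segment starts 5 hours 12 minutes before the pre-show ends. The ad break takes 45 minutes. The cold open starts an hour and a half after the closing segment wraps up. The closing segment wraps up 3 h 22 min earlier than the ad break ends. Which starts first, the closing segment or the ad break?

The closing segment starts at 17:04 − 312 min = 11:52.
The ad break starts at 11:52 + 227 min = 15:39.
The closing segment starts at 11:52 and the ad break starts at 15:39, so the closing segment is first.

the closing segment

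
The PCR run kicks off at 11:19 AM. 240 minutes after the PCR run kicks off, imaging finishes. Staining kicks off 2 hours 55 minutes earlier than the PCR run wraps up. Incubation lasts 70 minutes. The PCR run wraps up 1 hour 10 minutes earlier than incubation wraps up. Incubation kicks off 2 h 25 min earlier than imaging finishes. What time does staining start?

9:59 AM

Imaging ends at 11:19 AM + 240 min = 3:19 PM.
Incubation starts at 3:19 PM − 145 min = 12:54 PM.
Incubation ends at 12:54 PM + 70 min = 2:04 PM.
The PCR run ends at 2:04 PM − 70 min = 12:54 PM.
Staining starts at 12:54 PM − 175 min = 9:59 AM.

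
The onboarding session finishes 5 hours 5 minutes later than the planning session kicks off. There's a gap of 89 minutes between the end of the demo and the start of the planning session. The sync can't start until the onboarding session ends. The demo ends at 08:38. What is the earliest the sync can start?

The planning session starts at 08:38 + 89 min = 10:07.
The onboarding session ends at 10:07 + 305 min = 15:12.
The sync is bounded by the onboarding session, so the earliest it can start is 15:12.

15:12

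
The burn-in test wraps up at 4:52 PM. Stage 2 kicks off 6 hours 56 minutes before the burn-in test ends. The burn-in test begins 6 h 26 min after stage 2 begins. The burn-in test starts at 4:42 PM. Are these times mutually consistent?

Stage 2 starts at 4:52 PM − 416 min = 9:56 AM.
The burn-in test starts at 9:56 AM + 386 min = 4:22 PM.
But the burn-in test is also said to start at 4:42 PM — a 20-minute conflict.

No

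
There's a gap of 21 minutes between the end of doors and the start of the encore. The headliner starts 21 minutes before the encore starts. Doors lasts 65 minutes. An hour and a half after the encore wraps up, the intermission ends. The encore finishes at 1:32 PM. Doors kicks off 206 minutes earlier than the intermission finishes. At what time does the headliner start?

12:41 PM

The intermission ends at 1:32 PM + 90 min = 3:02 PM.
Doors starts at 3:02 PM − 206 min = 11:36 AM.
Doors ends at 11:36 AM + 65 min = 12:41 PM.
The encore starts at 12:41 PM + 21 min = 1:02 PM.
The headliner starts at 1:02 PM − 21 min = 12:41 PM.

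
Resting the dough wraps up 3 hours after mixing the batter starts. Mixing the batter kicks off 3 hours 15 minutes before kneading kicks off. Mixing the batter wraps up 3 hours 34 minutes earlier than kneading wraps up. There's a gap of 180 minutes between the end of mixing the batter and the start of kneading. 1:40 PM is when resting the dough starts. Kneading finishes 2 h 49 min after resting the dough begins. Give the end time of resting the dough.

Kneading ends at 1:40 PM + 169 min = 4:29 PM.
Mixing the batter ends at 4:29 PM − 214 min = 12:55 PM.
Kneading starts at 12:55 PM + 180 min = 3:55 PM.
Mixing the batter starts at 3:55 PM − 195 min = 12:40 PM.
Resting the dough ends at 12:40 PM + 180 min = 3:40 PM.

3:40 PM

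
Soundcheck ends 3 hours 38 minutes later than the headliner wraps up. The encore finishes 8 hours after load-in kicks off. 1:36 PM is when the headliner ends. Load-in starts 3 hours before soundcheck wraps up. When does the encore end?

Soundcheck ends at 1:36 PM + 218 min = 5:14 PM.
Load-in starts at 5:14 PM − 180 min = 2:14 PM.
The encore ends at 2:14 PM + 480 min = 10:14 PM.

10:14 PM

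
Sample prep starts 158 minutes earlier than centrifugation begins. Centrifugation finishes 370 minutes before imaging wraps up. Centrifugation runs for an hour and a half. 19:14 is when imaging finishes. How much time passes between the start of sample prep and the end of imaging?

Centrifugation ends at 19:14 − 370 min = 13:04.
Centrifugation starts at 13:04 − 90 min = 11:34.
Sample prep starts at 11:34 − 158 min = 08:56.
From 08:56 to 19:14 is 10 h 18 min.

10 h 18 min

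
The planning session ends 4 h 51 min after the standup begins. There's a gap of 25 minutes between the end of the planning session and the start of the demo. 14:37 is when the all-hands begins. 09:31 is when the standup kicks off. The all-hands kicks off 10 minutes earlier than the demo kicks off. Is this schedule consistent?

The planning session ends at 09:31 + 291 min = 14:22.
The demo starts at 14:22 + 25 min = 14:47.
The all-hands starts at 14:47 − 10 min = 14:37.
That matches the stated 14:37, so the schedule is consistent.

Yes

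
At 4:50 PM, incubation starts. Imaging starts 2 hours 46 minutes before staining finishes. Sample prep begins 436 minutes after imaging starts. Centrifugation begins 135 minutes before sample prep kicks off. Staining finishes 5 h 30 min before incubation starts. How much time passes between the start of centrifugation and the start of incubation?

Staining ends at 4:50 PM − 330 min = 11:20 AM.
Imaging starts at 11:20 AM − 166 min = 8:34 AM.
Sample prep starts at 8:34 AM + 436 min = 3:50 PM.
Centrifugation starts at 3:50 PM − 135 min = 1:35 PM.
From 1:35 PM to 4:50 PM is 3 hours 15 minutes.

3 hours 15 minutes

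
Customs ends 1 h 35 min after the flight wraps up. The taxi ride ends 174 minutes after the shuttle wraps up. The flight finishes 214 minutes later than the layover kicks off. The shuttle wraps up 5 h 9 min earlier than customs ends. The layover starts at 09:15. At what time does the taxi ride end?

12:09

The flight ends at 09:15 + 214 min = 12:49.
Customs ends at 12:49 + 95 min = 14:24.
The shuttle ends at 14:24 − 309 min = 09:15.
The taxi ride ends at 09:15 + 174 min = 12:09.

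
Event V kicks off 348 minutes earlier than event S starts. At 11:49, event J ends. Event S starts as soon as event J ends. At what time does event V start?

06:01

Event S starts at 11:49.
Event V starts at 11:49 − 348 min = 06:01.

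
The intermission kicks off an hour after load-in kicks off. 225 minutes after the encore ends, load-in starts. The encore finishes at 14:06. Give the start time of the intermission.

Load-in starts at 14:06 + 225 min = 17:51.
The intermission starts at 17:51 + 60 min = 18:51.

18:51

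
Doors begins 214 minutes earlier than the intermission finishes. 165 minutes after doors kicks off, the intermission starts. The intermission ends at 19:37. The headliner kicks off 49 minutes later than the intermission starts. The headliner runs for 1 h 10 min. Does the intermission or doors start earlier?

doors

Doors starts at 19:37 − 214 min = 16:03.
The intermission starts at 16:03 + 165 min = 18:48.
The intermission starts at 18:48 and doors starts at 16:03, so doors is first.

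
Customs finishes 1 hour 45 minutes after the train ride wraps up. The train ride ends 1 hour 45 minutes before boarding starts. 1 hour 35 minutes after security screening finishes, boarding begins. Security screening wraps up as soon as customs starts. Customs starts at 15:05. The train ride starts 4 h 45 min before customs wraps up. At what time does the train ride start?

11:55

Security screening ends at 15:05.
Boarding starts at 15:05 + 95 min = 16:40.
The train ride ends at 16:40 − 105 min = 14:55.
Customs ends at 14:55 + 105 min = 16:40.
The train ride starts at 16:40 − 285 min = 11:55.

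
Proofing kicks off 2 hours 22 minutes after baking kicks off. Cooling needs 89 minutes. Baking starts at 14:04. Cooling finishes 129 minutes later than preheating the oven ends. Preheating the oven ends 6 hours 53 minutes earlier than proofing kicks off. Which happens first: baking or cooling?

Proofing starts at 14:04 + 142 min = 16:26.
Preheating the oven ends at 16:26 − 413 min = 09:33.
Cooling ends at 09:33 + 129 min = 11:42.
Cooling starts at 11:42 − 89 min = 10:13.
Baking starts at 14:04 and cooling starts at 10:13, so cooling is first.

cooling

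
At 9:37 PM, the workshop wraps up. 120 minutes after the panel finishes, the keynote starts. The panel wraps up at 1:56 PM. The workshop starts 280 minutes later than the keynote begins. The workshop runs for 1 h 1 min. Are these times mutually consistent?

The keynote starts at 1:56 PM + 120 min = 3:56 PM.
The workshop starts at 3:56 PM + 280 min = 8:36 PM.
The workshop ends at 8:36 PM + 61 min = 9:37 PM.
That matches the stated 9:37 PM, so the schedule is consistent.

Yes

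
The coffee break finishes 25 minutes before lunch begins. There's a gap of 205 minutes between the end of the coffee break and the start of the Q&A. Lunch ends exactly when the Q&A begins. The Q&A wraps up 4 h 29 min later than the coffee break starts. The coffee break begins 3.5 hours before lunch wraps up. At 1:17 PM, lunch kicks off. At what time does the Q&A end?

The coffee break ends at 1:17 PM − 25 min = 12:52 PM.
The Q&A starts at 12:52 PM + 205 min = 4:17 PM.
So lunch ends at 4:17 PM.
The coffee break starts at 4:17 PM − 210 min = 12:47 PM.
The Q&A ends at 12:47 PM + 269 min = 5:16 PM.

5:16 PM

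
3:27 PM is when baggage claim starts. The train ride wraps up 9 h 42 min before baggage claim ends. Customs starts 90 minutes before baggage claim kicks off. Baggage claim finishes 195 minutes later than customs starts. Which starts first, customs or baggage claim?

Customs starts at 3:27 PM − 90 min = 1:57 PM.
Customs starts at 1:57 PM and baggage claim starts at 3:27 PM, so customs is first.

customs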